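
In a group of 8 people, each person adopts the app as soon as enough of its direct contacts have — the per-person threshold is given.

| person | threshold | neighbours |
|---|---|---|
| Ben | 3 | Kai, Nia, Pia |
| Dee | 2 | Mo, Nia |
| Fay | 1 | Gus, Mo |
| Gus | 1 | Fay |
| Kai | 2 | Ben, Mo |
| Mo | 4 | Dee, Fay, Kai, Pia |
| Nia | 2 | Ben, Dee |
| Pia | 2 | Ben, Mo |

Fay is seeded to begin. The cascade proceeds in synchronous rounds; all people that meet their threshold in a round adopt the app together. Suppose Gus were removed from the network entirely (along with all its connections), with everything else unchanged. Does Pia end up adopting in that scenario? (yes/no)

With Gus removed:
Round 1 — Fay adopts the app (initial).
Round 2 — no new adoptions; cascade stops.

no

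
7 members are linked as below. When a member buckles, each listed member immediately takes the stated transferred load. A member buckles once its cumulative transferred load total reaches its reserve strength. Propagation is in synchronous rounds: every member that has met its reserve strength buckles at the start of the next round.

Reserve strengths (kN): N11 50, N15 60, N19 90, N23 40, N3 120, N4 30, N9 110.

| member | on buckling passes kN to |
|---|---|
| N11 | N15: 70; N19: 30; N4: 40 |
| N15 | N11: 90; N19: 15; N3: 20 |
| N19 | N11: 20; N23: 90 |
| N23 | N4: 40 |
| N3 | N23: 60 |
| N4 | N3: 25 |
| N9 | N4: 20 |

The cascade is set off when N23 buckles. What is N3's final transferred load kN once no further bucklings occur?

Round 1 — N23 buckles (initial).
  N4: +40 → 40 ≥ 30
Round 2 — N4 buckles.
  N3: +25 → 25 < 120
No further bucklings.

25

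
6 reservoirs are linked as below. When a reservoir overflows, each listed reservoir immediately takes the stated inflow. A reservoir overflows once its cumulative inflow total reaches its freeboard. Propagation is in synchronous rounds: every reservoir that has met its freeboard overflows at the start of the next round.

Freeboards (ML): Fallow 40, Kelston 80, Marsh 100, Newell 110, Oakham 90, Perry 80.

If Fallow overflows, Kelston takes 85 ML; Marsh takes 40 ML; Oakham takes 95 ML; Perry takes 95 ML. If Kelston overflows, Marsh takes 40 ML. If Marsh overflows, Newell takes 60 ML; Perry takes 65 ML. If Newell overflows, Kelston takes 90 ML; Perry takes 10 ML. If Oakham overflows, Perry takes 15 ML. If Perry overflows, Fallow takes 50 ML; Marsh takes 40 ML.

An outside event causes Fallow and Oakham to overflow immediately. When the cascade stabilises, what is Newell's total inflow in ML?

60

Round 1 — Fallow, Oakham overflow (initial).
  Kelston: +85 → 85 ≥ 80
  Marsh: +40 → 40 < 100
  Perry: +95+15 → 110 ≥ 80
Round 2 — Kelston, Perry overflow.
  Marsh: +40+40 → 120 ≥ 100
Round 3 — Marsh overflows.
  Newell: +60 → 60 < 110
No further overflows.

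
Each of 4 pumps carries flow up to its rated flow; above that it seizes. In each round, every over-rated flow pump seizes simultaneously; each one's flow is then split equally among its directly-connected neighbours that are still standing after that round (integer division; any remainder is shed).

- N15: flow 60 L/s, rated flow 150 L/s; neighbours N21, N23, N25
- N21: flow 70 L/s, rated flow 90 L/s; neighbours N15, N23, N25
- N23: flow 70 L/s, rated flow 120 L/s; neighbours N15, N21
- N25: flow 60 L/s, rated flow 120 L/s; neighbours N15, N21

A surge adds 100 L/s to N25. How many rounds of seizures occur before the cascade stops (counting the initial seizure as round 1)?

3

Round 1 — N25 at 160 > 120. N25 seizes.
  N25 sheds 160 L/s to N15, N21: 80 each.
    N15: 60+80 = 140 ≤ 150
    N21: 70+80 = 150 > 90
Round 2 — N21 seizes.
  N21 sheds 150 L/s to N15, N23: 75 each.
    N15: 140+75 = 215 > 150
    N23: 70+75 = 145 > 120
Round 3 — N15, N23 seize.
  N15 sheds 215 L/s: no online neighbours, lost.
  N23 sheds 145 L/s: no online neighbours, lost.
No further seizures.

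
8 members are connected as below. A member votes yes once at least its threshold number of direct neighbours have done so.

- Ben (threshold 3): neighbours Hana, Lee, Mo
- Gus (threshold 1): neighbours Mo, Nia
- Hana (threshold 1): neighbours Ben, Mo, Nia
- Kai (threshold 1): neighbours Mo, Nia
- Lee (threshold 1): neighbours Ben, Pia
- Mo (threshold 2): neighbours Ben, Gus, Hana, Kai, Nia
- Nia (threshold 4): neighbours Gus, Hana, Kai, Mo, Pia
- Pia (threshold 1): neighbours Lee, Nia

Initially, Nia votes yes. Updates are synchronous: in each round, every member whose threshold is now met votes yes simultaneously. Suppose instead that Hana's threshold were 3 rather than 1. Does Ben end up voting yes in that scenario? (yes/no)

no

With Hana's threshold at 3:
Round 1 — Nia votes yes (initial).
Round 2 — checking thresholds:
  Gus: 1 of 2 neighbours ≥ 1, votes yes.
  Hana: 1 of 3 neighbours < 3, not yet.
  Kai: 1 of 2 neighbours ≥ 1, votes yes.
  Mo: 1 of 5 neighbours < 2, not yet.
  Pia: 1 of 2 neighbours ≥ 1, votes yes.
Round 3 — checking thresholds:
  Hana: 1 of 3 neighbours < 3, not yet.
  Lee: 1 of 2 neighbours ≥ 1, votes yes.
  Mo: 3 of 5 neighbours ≥ 2, votes yes.
Round 4 — no new yes votes; cascade stops.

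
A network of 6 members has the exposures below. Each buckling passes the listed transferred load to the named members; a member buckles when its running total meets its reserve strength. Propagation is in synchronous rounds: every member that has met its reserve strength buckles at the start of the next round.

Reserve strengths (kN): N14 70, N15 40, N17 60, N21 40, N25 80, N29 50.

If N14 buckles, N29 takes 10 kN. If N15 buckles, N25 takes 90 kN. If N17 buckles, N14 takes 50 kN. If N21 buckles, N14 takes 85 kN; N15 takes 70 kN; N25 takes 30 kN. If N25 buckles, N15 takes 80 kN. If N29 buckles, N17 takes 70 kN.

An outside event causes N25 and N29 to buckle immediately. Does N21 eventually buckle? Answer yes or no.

Round 1 — N25, N29 buckle (initial).
  N15: +80 → 80 ≥ 40
  N17: +70 → 70 ≥ 60
Round 2 — N15, N17 buckle.
  N14: +50 → 50 < 70
No further bucklings.

no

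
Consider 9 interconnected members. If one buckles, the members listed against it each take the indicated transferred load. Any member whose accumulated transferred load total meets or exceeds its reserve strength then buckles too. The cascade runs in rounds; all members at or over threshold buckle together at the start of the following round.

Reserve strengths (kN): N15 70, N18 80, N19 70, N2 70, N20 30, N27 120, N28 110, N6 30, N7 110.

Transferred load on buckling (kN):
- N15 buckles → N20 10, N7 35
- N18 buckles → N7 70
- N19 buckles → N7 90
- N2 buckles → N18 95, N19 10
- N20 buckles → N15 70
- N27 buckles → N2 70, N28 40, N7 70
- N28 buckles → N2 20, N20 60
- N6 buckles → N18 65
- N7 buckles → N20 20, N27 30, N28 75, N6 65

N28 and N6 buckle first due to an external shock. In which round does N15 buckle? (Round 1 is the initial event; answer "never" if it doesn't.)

3

Round 1 — N28, N6 buckle (initial).
  N18: +65 → 65 < 80
  N2: +20 → 20 < 70
  N20: +60 → 60 ≥ 30
Round 2 — N20 buckles.
  N15: +70 → 70 ≥ 70
Round 3 — N15 buckles.
  N7: +35 → 35 < 110
No further bucklings.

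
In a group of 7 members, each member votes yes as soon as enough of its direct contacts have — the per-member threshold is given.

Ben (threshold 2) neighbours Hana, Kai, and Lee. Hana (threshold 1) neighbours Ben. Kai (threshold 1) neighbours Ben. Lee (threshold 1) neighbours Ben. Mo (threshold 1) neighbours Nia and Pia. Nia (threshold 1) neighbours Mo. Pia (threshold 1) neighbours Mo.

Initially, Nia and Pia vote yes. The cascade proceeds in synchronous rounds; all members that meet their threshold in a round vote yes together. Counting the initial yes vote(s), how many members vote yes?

3

Round 1 — Nia, Pia vote yes (initial).
Round 2 — checking thresholds:
  Mo: 2 of 2 neighbours ≥ 1, votes yes.
Round 3 — no new yes votes; cascade stops.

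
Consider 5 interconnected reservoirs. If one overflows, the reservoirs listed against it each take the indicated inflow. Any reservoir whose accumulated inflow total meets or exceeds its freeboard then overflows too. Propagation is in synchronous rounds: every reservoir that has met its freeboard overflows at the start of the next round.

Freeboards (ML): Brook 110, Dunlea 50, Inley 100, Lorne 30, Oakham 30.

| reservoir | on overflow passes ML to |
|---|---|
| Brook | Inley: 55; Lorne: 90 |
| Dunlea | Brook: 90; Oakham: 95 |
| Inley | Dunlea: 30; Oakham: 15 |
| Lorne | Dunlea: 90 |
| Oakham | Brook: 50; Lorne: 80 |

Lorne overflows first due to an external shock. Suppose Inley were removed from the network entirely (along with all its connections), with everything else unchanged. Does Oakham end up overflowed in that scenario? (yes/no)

With Inley removed:
Round 1 — Lorne overflows (initial).
  Dunlea: +90 → 90 ≥ 50
Round 2 — Dunlea overflows.
  Brook: +90 → 90 < 110
  Oakham: +95 → 95 ≥ 30
Round 3 — Oakham overflows.
  Brook: +50 → 140 ≥ 110
Round 4 — Brook overflows.
No further overflows.

yes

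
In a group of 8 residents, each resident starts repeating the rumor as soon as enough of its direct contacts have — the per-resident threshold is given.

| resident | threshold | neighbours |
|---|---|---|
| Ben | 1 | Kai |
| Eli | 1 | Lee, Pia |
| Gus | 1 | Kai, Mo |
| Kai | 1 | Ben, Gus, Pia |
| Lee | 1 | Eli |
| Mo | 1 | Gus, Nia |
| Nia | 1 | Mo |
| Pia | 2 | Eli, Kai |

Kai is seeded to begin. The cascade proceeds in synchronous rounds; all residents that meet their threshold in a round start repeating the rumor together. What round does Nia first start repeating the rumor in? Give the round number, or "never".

Round 1 — Kai starts repeating the rumor (initial).
Round 2 — checking thresholds:
  Ben: 1 of 1 neighbours ≥ 1, starts repeating the rumor.
  Gus: 1 of 2 neighbours ≥ 1, starts repeating the rumor.
  Pia: 1 of 2 neighbours < 2, below threshold.
Round 3 — checking thresholds:
  Mo: 1 of 2 neighbours ≥ 1, starts repeating the rumor.
  Pia: 1 of 2 neighbours < 2, below threshold.
Round 4 — checking thresholds:
  Nia: 1 of 1 neighbours ≥ 1, starts repeating the rumor.
  Pia: 1 of 2 neighbours < 2, below threshold.
Round 5 — no new spreads; cascade stops.

4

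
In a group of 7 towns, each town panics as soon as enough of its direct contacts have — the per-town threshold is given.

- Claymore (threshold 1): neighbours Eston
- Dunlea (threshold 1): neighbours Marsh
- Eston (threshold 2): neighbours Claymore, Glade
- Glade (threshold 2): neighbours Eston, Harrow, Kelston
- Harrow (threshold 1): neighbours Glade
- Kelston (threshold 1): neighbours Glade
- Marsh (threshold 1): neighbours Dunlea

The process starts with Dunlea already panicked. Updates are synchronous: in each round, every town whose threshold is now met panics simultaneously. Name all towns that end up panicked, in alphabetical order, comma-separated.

Dunlea, Marsh

Round 1 — Dunlea panics (initial).
Round 2 — checking thresholds:
  Marsh: 1 of 1 neighbours ≥ 1, panics.
Round 3 — no new panics; cascade stops.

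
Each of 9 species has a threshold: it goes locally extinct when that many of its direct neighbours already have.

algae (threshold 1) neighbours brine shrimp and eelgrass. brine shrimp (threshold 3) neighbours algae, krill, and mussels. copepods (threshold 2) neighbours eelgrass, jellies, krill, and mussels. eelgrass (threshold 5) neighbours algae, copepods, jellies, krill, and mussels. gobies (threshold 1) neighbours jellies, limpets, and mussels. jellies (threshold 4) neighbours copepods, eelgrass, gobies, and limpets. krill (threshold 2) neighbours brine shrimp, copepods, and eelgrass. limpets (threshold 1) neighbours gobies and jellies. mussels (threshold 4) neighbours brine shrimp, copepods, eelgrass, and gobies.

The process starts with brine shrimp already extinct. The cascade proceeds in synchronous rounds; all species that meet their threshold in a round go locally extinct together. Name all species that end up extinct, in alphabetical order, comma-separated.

algae, brine shrimp

Round 1 — brine shrimp goes locally extinct (initial).
Round 2 — checking thresholds:
  algae: 1 of 2 neighbours ≥ 1, goes locally extinct.
  krill: 1 of 3 neighbours < 2, not yet.
  mussels: 1 of 4 neighbours < 4, not yet.
Round 3 — no new extinctions; cascade stops.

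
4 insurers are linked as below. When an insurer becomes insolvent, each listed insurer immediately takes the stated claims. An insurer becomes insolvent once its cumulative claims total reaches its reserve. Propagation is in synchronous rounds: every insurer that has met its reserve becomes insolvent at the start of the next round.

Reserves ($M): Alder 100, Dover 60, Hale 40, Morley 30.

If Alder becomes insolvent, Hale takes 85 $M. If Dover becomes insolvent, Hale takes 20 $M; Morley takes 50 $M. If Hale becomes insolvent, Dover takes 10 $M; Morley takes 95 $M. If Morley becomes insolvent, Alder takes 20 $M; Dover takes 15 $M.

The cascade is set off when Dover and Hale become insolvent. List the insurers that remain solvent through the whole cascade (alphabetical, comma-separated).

Alder

Round 1 — Dover, Hale become insolvent (initial).
  Morley: +50+95 → 145 ≥ 30
Round 2 — Morley becomes insolvent.
  Alder: +20 → 20 < 100
No further insolvencies.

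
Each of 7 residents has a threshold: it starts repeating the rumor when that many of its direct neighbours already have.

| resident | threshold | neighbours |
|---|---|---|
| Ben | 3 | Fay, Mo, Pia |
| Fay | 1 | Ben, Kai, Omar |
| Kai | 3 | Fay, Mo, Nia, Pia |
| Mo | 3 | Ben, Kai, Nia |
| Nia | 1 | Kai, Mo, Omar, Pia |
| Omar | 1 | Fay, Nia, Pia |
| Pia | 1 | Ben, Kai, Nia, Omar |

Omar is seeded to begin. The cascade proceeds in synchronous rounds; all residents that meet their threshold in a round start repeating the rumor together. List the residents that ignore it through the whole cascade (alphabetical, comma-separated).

Ben, Mo

Round 1 — Omar starts repeating the rumor (initial).
Round 2 — checking thresholds:
  Fay: 1 of 3 neighbours ≥ 1, starts repeating the rumor.
  Nia: 1 of 4 neighbours ≥ 1, starts repeating the rumor.
  Pia: 1 of 4 neighbours ≥ 1, starts repeating the rumor.
Round 3 — checking thresholds:
  Ben: 2 of 3 neighbours < 3, not yet.
  Kai: 3 of 4 neighbours ≥ 3, starts repeating the rumor.
  Mo: 1 of 3 neighbours < 3, not yet.
Round 4 — no new spreads; cascade stops.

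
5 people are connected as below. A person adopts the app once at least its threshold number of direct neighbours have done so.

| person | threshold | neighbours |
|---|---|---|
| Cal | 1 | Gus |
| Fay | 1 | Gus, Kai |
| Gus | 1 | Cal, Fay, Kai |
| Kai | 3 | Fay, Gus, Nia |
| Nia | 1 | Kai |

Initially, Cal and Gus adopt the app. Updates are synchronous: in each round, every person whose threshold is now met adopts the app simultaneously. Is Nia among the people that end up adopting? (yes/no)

Round 1 — Cal, Gus adopt the app (initial).
Round 2 — checking thresholds:
  Fay: 1 of 2 neighbours ≥ 1, adopts the app.
  Kai: 1 of 3 neighbours < 3, below threshold.
Round 3 — no new adoptions; cascade stops.

no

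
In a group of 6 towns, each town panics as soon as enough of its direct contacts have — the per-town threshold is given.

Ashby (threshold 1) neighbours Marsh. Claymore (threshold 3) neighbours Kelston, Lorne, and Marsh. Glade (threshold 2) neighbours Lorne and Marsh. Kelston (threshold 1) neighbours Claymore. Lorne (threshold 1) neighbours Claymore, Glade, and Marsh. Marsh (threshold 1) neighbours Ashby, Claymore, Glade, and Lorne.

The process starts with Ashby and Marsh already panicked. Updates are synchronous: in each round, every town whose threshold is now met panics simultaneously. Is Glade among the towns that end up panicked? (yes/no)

yes

Round 1 — Ashby, Marsh panic (initial).
Round 2 — checking thresholds:
  Claymore: 1 of 3 neighbours < 3, not yet.
  Glade: 1 of 2 neighbours < 2, not yet.
  Lorne: 1 of 3 neighbours ≥ 1, panics.
Round 3 — checking thresholds:
  Claymore: 2 of 3 neighbours < 3, not yet.
  Glade: 2 of 2 neighbours ≥ 2, panics.
Round 4 — no new panics; cascade stops.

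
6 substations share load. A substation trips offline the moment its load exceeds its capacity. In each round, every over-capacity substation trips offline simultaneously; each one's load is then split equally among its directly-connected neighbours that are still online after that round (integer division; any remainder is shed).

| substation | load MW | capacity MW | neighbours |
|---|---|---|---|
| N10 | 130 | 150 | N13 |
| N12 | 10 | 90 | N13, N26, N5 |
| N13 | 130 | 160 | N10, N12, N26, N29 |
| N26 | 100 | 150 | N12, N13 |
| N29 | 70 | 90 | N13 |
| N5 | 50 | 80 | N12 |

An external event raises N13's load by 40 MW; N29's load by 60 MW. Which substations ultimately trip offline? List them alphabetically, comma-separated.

N10, N12, N13, N26, N29, N5

Round 1 — N13 at 170 > 160; N29 at 130 > 90. N13, N29 trip offline.
  N13 sheds 170 MW to N10, N12, N26: 56 each (2 lost).
    N10: 130+56 = 186 > 150
    N12: 10+56 = 66 ≤ 90
    N26: 100+56 = 156 > 150
  N29 sheds 130 MW: no online neighbours, lost.
Round 2 — N10, N26 trip offline.
  N10 sheds 186 MW: no online neighbours, lost.
  N26 sheds 156 MW to N12: 156 each.
    N12: 66+156 = 222 > 90
Round 3 — N12 trips offline.
  N12 sheds 222 MW to N5: 222 each.
    N5: 50+222 = 272 > 80
Round 4 — N5 trips offline.
  N5 sheds 272 MW: no online neighbours, lost.
No further trips.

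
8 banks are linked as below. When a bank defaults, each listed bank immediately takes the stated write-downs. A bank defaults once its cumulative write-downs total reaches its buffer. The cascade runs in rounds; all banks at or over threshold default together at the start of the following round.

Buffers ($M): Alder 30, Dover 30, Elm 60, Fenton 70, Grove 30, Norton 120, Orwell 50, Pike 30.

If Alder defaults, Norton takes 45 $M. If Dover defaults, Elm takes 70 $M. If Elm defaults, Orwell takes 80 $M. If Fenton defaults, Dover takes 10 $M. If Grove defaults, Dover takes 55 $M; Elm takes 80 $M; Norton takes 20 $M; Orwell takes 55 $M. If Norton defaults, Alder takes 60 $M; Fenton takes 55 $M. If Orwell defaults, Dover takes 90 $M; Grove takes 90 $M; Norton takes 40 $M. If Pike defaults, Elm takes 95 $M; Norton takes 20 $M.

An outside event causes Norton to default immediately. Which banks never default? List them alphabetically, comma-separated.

Dover, Elm, Fenton, Grove, Orwell, Pike

Round 1 — Norton defaults (initial).
  Alder: +60 → 60 ≥ 30
  Fenton: +55 → 55 < 70
Round 2 — Alder defaults.
No further defaults.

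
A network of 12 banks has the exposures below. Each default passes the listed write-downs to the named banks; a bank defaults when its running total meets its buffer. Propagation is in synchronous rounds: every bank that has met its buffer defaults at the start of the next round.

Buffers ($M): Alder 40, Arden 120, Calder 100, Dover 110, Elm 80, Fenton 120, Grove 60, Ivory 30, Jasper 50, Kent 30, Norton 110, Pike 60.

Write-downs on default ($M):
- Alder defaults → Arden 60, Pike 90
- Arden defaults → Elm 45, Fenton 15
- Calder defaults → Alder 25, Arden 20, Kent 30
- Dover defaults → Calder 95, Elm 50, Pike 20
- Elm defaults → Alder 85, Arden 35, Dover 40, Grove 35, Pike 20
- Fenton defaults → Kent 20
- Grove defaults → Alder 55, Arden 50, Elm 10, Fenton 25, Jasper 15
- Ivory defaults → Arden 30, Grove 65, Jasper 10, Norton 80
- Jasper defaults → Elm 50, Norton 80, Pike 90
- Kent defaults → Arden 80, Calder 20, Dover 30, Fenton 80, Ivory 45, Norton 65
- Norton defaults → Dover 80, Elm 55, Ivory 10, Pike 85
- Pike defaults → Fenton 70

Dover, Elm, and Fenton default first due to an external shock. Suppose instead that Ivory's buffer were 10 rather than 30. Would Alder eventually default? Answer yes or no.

With Ivory's buffer at 10:
Round 1 — Dover, Elm, Fenton default (initial).
  Alder: +85 → 85 ≥ 40
  Arden: +35 → 35 < 120
  Calder: +95 → 95 < 100
  Grove: +35 → 35 < 60
  Kent: +20 → 20 < 30
  Pike: +20+20 → 40 < 60
Round 2 — Alder defaults.
  Arden: +60 → 95 < 120
  Pike: +90 → 130 ≥ 60
Round 3 — Pike defaults.
No further defaults.

yes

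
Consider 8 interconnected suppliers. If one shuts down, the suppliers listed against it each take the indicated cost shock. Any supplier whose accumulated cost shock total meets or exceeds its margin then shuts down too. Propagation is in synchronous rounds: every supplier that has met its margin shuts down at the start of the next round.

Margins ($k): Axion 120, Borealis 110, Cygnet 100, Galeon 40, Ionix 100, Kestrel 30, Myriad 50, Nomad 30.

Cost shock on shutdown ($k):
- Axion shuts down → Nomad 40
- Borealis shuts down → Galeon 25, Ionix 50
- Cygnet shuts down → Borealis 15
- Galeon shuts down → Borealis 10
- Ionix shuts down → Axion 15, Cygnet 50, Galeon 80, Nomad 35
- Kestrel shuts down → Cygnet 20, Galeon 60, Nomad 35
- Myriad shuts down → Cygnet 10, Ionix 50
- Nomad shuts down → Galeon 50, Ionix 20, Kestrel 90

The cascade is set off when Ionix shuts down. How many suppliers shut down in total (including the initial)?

4

Round 1 — Ionix shuts down (initial).
  Axion: +15 → 15 < 120
  Cygnet: +50 → 50 < 100
  Galeon: +80 → 80 ≥ 40
  Nomad: +35 → 35 ≥ 30
Round 2 — Galeon, Nomad shut down.
  Borealis: +10 → 10 < 110
  Kestrel: +90 → 90 ≥ 30
Round 3 — Kestrel shuts down.
  Cygnet: +20 → 70 < 100
No further shutdowns.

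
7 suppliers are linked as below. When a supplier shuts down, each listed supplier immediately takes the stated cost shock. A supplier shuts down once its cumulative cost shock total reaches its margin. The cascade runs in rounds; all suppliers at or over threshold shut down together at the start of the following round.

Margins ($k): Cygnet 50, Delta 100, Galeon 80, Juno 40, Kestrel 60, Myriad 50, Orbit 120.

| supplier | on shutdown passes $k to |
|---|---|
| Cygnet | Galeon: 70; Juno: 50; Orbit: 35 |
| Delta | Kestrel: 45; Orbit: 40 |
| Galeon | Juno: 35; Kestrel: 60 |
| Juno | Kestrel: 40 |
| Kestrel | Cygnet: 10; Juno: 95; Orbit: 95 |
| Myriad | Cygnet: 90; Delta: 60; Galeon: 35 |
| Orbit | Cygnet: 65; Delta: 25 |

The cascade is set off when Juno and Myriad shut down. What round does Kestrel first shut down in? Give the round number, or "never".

Round 1 — Juno, Myriad shut down (initial).
  Cygnet: +90 → 90 ≥ 50
  Delta: +60 → 60 < 100
  Galeon: +35 → 35 < 80
  Kestrel: +40 → 40 < 60
Round 2 — Cygnet shuts down.
  Galeon: +70 → 105 ≥ 80
  Orbit: +35 → 35 < 120
Round 3 — Galeon shuts down.
  Kestrel: +60 → 100 ≥ 60
Round 4 — Kestrel shuts down.
  Orbit: +95 → 130 ≥ 120
Round 5 — Orbit shuts down.
  Delta: +25 → 85 < 100
No further shutdowns.

4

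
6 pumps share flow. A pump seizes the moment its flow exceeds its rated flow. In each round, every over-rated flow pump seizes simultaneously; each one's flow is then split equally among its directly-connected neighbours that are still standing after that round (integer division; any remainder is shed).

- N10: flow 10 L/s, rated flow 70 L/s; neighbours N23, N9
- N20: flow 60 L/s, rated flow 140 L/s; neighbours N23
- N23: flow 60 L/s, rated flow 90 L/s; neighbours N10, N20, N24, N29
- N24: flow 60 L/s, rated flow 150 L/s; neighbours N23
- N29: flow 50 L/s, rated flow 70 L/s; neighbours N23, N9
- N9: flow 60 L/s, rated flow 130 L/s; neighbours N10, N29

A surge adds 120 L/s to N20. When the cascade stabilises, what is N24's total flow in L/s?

140

Round 1 — N20 at 180 > 140. N20 seizes.
  N20 sheds 180 L/s to N23: 180 each.
    N23: 60+180 = 240 > 90
Round 2 — N23 seizes.
  N23 sheds 240 L/s to N10, N24, N29: 80 each.
    N10: 10+80 = 90 > 70
    N24: 60+80 = 140 ≤ 150
    N29: 50+80 = 130 > 70
Round 3 — N10, N29 seize.
  N10 sheds 90 L/s to N9: 90 each.
    N9: 60+90 = 150 > 130
  N29 sheds 130 L/s to N9: 130 each.
    N9: 150+130 = 280 > 130
Round 4 — N9 seizes.
  N9 sheds 280 L/s: no online neighbours, lost.
No further seizures.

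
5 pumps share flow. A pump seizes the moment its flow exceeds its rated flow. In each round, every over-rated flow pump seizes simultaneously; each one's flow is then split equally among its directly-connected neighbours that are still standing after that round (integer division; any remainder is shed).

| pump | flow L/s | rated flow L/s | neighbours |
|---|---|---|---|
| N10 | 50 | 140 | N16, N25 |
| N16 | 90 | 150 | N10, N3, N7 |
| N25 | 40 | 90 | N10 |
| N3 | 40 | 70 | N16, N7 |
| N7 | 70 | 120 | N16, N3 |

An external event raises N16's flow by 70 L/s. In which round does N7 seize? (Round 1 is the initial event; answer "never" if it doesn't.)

Round 1 — N16 at 160 > 150. N16 seizes.
  N16 sheds 160 L/s to N10, N3, N7: 53 each (1 lost).
    N10: 50+53 = 103 ≤ 140
    N3: 40+53 = 93 > 70
    N7: 70+53 = 123 > 120
Round 2 — N3, N7 seize.
  N3 sheds 93 L/s: no online neighbours, lost.
  N7 sheds 123 L/s: no online neighbours, lost.
No further seizures.

2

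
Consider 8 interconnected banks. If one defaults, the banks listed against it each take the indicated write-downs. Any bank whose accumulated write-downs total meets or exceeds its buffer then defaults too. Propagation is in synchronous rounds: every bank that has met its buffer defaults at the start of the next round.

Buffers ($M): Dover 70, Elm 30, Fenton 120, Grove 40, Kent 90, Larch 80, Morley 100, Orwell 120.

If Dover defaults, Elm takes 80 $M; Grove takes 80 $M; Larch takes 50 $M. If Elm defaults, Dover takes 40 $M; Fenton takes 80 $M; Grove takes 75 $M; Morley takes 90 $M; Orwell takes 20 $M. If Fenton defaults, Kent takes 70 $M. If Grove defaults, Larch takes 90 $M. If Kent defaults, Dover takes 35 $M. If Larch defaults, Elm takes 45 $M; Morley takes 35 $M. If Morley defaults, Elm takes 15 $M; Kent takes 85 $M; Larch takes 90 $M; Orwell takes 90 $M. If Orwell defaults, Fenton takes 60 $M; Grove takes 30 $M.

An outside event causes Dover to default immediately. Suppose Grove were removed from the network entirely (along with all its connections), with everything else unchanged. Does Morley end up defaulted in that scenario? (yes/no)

no

With Grove removed:
Round 1 — Dover defaults (initial).
  Elm: +80 → 80 ≥ 30
  Larch: +50 → 50 < 80
Round 2 — Elm defaults.
  Fenton: +80 → 80 < 120
  Morley: +90 → 90 < 100
  Orwell: +20 → 20 < 120
No further defaults.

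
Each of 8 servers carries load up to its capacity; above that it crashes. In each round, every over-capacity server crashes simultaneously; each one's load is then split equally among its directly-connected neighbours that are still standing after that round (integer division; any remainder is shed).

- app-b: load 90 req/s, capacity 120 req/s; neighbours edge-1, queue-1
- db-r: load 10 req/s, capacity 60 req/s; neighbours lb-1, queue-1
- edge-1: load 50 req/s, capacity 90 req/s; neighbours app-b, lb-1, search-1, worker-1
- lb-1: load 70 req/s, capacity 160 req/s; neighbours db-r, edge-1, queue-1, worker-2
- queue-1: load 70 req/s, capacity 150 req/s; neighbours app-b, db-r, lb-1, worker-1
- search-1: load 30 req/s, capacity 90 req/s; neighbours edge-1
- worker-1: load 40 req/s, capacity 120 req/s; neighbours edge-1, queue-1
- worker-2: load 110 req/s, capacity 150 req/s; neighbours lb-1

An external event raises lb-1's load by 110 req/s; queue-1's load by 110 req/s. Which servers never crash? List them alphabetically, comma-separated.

search-1

Round 1 — lb-1 at 180 > 160; queue-1 at 180 > 150. lb-1, queue-1 crash.
  lb-1 sheds 180 req/s to db-r, edge-1, worker-2: 60 each.
    db-r: 10+60 = 70 > 60
    edge-1: 50+60 = 110 > 90
    worker-2: 110+60 = 170 > 150
  queue-1 sheds 180 req/s to app-b, db-r, worker-1: 60 each.
    app-b: 90+60 = 150 > 120
    db-r: 70+60 = 130 > 60
    worker-1: 40+60 = 100 ≤ 120
Round 2 — app-b, db-r, edge-1, worker-2 crash.
  app-b sheds 150 req/s: no online neighbours, lost.
  db-r sheds 130 req/s: no online neighbours, lost.
  edge-1 sheds 110 req/s to search-1, worker-1: 55 each.
    search-1: 30+55 = 85 ≤ 90
    worker-1: 100+55 = 155 > 120
  worker-2 sheds 170 req/s: no online neighbours, lost.
Round 3 — worker-1 crashes.
  worker-1 sheds 155 req/s: no online neighbours, lost.
No further crashes.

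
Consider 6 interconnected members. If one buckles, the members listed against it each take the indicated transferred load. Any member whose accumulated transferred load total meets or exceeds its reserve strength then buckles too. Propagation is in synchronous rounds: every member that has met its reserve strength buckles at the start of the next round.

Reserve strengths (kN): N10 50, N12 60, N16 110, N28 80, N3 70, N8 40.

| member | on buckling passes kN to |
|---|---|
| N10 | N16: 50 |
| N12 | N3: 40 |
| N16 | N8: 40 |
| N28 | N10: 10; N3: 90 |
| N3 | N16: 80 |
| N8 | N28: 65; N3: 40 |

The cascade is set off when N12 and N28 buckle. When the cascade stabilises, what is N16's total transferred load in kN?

80

Round 1 — N12, N28 buckle (initial).
  N10: +10 → 10 < 50
  N3: +40+90 → 130 ≥ 70
Round 2 — N3 buckles.
  N16: +80 → 80 < 110
No further bucklings.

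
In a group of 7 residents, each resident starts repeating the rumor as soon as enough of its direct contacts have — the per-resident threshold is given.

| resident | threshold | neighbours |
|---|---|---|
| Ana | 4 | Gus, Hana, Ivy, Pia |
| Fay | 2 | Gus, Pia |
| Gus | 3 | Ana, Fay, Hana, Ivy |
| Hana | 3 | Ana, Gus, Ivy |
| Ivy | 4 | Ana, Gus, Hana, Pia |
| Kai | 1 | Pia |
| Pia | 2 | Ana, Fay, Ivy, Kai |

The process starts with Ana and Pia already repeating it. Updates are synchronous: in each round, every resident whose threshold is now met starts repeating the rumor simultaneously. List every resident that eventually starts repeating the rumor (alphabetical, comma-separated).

Round 1 — Ana, Pia start repeating the rumor (initial).
Round 2 — checking thresholds:
  Fay: 1 of 2 neighbours < 2, below threshold.
  Gus: 1 of 4 neighbours < 3, below threshold.
  Hana: 1 of 3 neighbours < 3, below threshold.
  Ivy: 2 of 4 neighbours < 4, below threshold.
  Kai: 1 of 1 neighbours ≥ 1, starts repeating the rumor.
Round 3 — no new spreads; cascade stops.

Ana, Kai, Pia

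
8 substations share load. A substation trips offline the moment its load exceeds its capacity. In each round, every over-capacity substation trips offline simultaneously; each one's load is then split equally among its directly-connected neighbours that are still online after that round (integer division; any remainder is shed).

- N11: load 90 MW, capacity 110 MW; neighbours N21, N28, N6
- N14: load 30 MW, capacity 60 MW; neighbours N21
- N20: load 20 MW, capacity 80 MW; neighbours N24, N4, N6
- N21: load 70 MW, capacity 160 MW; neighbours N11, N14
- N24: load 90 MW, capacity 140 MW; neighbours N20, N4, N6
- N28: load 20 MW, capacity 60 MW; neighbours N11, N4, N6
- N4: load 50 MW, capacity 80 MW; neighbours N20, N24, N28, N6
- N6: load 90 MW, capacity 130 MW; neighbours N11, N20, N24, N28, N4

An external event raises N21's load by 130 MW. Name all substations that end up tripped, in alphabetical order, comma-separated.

Round 1 — N21 at 200 > 160. N21 trips offline.
  N21 sheds 200 MW to N11, N14: 100 each.
    N11: 90+100 = 190 > 110
    N14: 30+100 = 130 > 60
Round 2 — N11, N14 trip offline.
  N11 sheds 190 MW to N28, N6: 95 each.
    N28: 20+95 = 115 > 60
    N6: 90+95 = 185 > 130
  N14 sheds 130 MW: no online neighbours, lost.
Round 3 — N28, N6 trip offline.
  N28 sheds 115 MW to N4: 115 each.
    N4: 50+115 = 165 > 80
  N6 sheds 185 MW to N20, N24, N4: 61 each (2 lost).
    N20: 20+61 = 81 > 80
    N24: 90+61 = 151 > 140
    N4: 165+61 = 226 > 80
Round 4 — N20, N24, N4 trip offline.
  N20 sheds 81 MW: no online neighbours, lost.
  N24 sheds 151 MW: no online neighbours, lost.
  N4 sheds 226 MW: no online neighbours, lost.
No further trips.

N11, N14, N20, N21, N24, N28, N4, N6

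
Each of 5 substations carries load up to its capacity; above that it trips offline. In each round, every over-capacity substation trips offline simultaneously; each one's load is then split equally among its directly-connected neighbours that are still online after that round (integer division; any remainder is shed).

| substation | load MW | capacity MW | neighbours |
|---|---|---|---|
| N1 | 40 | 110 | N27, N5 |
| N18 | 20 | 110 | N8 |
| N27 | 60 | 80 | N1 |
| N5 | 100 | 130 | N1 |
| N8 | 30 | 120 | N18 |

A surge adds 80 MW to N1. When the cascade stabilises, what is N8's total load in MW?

30

Round 1 — N1 at 120 > 110. N1 trips offline.
  N1 sheds 120 MW to N27, N5: 60 each.
    N27: 60+60 = 120 > 80
    N5: 100+60 = 160 > 130
Round 2 — N27, N5 trip offline.
  N27 sheds 120 MW: no online neighbours, lost.
  N5 sheds 160 MW: no online neighbours, lost.
No further trips.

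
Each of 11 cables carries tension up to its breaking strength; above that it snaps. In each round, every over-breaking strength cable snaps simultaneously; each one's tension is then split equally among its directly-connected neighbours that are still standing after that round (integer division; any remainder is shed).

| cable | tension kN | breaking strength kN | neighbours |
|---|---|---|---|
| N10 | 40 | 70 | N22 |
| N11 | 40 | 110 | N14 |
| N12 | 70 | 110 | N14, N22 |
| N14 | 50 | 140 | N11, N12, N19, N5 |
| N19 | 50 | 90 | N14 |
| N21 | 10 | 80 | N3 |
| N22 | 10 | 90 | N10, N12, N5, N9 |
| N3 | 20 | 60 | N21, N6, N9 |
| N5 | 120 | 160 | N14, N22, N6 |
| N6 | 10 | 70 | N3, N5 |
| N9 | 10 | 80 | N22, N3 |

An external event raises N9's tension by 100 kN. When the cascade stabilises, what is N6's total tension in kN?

47

Round 1 — N9 at 110 > 80. N9 snaps.
  N9 sheds 110 kN to N22, N3: 55 each.
    N22: 10+55 = 65 ≤ 90
    N3: 20+55 = 75 > 60
Round 2 — N3 snaps.
  N3 sheds 75 kN to N21, N6: 37 each (1 lost).
    N21: 10+37 = 47 ≤ 80
    N6: 10+37 = 47 ≤ 70
No further breaks.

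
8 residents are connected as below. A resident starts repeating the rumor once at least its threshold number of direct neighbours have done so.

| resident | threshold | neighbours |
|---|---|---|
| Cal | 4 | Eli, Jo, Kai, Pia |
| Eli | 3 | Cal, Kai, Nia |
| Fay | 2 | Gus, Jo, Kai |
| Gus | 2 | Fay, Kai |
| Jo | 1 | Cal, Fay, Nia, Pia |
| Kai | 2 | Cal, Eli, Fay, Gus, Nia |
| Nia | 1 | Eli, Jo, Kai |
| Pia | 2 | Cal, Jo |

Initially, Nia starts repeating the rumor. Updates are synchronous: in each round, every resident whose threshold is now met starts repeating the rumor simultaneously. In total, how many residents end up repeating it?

2

Round 1 — Nia starts repeating the rumor (initial).
Round 2 — checking thresholds:
  Eli: 1 of 3 neighbours < 3, holds.
  Jo: 1 of 4 neighbours ≥ 1, starts repeating the rumor.
  Kai: 1 of 5 neighbours < 2, holds.
Round 3 — no new spreads; cascade stops.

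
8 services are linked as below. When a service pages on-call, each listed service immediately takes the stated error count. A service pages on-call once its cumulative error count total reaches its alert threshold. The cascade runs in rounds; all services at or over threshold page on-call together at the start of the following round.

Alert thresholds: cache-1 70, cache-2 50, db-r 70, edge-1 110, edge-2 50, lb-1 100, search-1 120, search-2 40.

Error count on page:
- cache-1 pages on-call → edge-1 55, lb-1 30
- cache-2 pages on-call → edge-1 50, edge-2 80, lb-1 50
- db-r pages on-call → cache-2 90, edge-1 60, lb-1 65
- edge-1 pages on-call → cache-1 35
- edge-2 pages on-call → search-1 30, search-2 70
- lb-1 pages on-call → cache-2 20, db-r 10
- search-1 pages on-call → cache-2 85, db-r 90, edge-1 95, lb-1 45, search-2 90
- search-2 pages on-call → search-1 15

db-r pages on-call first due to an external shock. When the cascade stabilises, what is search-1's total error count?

Round 1 — db-r pages on-call (initial).
  cache-2: +90 → 90 ≥ 50
  edge-1: +60 → 60 < 110
  lb-1: +65 → 65 < 100
Round 2 — cache-2 pages on-call.
  edge-1: +50 → 110 ≥ 110
  edge-2: +80 → 80 ≥ 50
  lb-1: +50 → 115 ≥ 100
Round 3 — edge-1, edge-2, lb-1 page on-call.
  cache-1: +35 → 35 < 70
  search-1: +30 → 30 < 120
  search-2: +70 → 70 ≥ 40
Round 4 — search-2 pages on-call.
  search-1: +15 → 45 < 120
No further pages.

45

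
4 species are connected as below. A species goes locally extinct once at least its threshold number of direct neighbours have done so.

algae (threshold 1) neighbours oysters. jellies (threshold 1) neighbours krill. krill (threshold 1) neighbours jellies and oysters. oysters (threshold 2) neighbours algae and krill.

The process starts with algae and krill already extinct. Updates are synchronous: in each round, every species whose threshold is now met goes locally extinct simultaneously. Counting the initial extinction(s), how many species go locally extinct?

Round 1 — algae, krill go locally extinct (initial).
Round 2 — checking thresholds:
  jellies: 1 of 1 neighbours ≥ 1, goes locally extinct.
  oysters: 2 of 2 neighbours ≥ 2, goes locally extinct.
Round 3 — no new extinctions; cascade stops.

4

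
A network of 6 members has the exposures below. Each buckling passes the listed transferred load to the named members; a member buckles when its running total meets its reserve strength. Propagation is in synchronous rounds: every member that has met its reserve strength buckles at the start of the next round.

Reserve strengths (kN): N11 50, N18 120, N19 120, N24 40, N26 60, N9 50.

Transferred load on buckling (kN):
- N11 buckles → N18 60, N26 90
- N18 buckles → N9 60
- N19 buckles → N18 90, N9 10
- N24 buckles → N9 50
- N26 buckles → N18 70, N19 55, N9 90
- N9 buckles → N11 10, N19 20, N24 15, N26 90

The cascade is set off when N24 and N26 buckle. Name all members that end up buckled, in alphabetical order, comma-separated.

Round 1 — N24, N26 buckle (initial).
  N18: +70 → 70 < 120
  N19: +55 → 55 < 120
  N9: +50+90 → 140 ≥ 50
Round 2 — N9 buckles.
  N11: +10 → 10 < 50
  N19: +20 → 75 < 120
No further bucklings.

N24, N26, N9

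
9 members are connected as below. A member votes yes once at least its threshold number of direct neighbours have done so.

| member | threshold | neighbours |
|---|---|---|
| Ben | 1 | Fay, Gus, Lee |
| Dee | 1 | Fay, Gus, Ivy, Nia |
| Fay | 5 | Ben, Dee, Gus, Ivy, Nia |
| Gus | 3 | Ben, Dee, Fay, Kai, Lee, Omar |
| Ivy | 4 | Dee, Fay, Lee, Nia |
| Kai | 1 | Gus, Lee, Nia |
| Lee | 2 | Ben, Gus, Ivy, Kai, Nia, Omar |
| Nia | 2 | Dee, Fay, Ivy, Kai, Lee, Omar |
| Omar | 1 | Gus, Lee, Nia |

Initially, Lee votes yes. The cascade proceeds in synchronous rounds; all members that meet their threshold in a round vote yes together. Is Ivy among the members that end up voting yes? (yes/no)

no

Round 1 — Lee votes yes (initial).
Round 2 — checking thresholds:
  Ben: 1 of 3 neighbours ≥ 1, votes yes.
  Gus: 1 of 6 neighbours < 3, not yet.
  Ivy: 1 of 4 neighbours < 4, not yet.
  Kai: 1 of 3 neighbours ≥ 1, votes yes.
  Nia: 1 of 6 neighbours < 2, not yet.
  Omar: 1 of 3 neighbours ≥ 1, votes yes.
Round 3 — checking thresholds:
  Fay: 1 of 5 neighbours < 5, not yet.
  Gus: 4 of 6 neighbours ≥ 3, votes yes.
  Ivy: 1 of 4 neighbours < 4, not yet.
  Nia: 3 of 6 neighbours ≥ 2, votes yes.
Round 4 — checking thresholds:
  Dee: 2 of 4 neighbours ≥ 1, votes yes.
  Fay: 3 of 5 neighbours < 5, not yet.
  Ivy: 2 of 4 neighbours < 4, not yet.
Round 5 — no new yes votes; cascade stops.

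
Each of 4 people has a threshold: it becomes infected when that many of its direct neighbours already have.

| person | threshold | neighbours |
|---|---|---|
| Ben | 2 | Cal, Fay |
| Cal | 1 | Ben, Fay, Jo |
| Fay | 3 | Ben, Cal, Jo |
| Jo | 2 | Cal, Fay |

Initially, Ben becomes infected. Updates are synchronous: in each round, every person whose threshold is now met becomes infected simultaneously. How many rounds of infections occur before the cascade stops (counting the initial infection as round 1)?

Round 1 — Ben becomes infected (initial).
Round 2 — checking thresholds:
  Cal: 1 of 3 neighbours ≥ 1, becomes infected.
  Fay: 1 of 3 neighbours < 3, not yet.
Round 3 — no new infections; cascade stops.

2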